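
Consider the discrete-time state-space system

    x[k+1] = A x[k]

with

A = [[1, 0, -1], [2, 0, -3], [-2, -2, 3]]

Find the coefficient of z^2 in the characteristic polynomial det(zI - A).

Expand det(zI - A) for the 3×3 matrix.
p(z) = z^3 - 4z^2 - 5z + 2.
(Check: constant term = det(-A) = (-1)^3 det A = 2; coefficient of z^2 = -tr A = -4.)
The coefficient of z^2 is -4.

-4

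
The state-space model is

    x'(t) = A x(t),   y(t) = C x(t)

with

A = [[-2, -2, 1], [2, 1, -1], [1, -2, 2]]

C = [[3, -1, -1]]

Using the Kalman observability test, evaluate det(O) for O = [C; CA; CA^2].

-43

CA = [[-9, -5, 2]]
CA^2 = [[10, 9, 0]]
Observability matrix O = [C; CA; CA^2] = [[3, -1, -1], [-9, -5, 2], [10, 9, 0]]
Expanding along the first row, det(O) = 3·((-5)·0 - 2·9) - (-1)·((-9)·0 - 2·10) + (-1)·((-9)·9 - (-5)·10) = 3·(-18) - (-1)·(-20) + (-1)·(-31) = -43
Since det(O) ≠ 0, rank(O) = 3 and the system is completely observable.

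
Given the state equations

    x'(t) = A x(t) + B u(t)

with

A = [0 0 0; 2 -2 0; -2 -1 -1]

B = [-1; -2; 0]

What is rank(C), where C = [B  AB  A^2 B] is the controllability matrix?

3

AB = [[0], [2], [4]]
A^2B = [[0], [-4], [-6]]
Controllability matrix C = [B  AB  A^2B] = [[-1, 0, 0], [-2, 2, -4], [0, 4, -6]]
det(C) = (-1)·(2·(-6) - (-4)·4) - 0·((-2)·(-6) - (-4)·0) + 0·((-2)·4 - 2·0) = (-1)·4 - 0·12 + 0·(-8) = -4 ≠ 0, so rank(C) = 3.
rank(C) = 3 = n, so the pair (A, B) is completely controllable.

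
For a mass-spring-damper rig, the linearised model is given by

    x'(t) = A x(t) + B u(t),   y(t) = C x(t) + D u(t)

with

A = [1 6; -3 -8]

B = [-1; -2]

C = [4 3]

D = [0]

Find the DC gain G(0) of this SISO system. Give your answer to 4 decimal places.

G(0) = C(-A)^{-1}B + D = -C A^{-1} B + D.
det A = 10, so A^{-1} = (1/10)·adj(A) = [[-4/5, -3/5], [3/10, 1/10]]
A^{-1} B = [2, -1/2]^T
C A^{-1} B = 13/2
G(0) = D - C A^{-1} B = 0 - (13/2) = -13/2 ≈ -6.5000

-6.5000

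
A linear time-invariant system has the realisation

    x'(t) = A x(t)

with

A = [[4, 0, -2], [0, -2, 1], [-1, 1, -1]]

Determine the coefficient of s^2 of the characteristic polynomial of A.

Expand det(sI - A) for the 3×3 matrix.
p(s) = s^3 - s^2 - 13s - 8.
(Check: constant term = det(-A) = (-1)^3 det A = -8; coefficient of s^2 = -tr A = -1.)
The coefficient of s^2 is -1.

-1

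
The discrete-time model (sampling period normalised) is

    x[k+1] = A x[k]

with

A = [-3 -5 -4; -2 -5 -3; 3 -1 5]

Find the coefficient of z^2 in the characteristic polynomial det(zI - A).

3

Expand det(zI - A) for the 3×3 matrix.
p(z) = z^3 + 3z^2 - 26z - 11.
(Check: constant term = det(-A) = (-1)^3 det A = -11; coefficient of z^2 = -tr A = 3.)
The coefficient of z^2 is 3.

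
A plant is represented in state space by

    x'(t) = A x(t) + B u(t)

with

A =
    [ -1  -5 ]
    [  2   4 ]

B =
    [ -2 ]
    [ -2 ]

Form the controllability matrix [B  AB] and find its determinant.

48

AB = [[12], [-12]]
Controllability matrix C = [B  AB] = [[-2, 12], [-2, -12]]
det(C) = (-2)·(-12) - 12·(-2) = 24 - (-24) = 48
Since det(C) ≠ 0, rank(C) = 2 and the system is completely controllable.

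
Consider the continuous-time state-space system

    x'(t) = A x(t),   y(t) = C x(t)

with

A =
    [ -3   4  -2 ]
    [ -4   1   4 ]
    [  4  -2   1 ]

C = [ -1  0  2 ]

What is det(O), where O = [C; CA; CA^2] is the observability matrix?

CA = [[11, -8, 4]]
CA^2 = [[15, 28, -50]]
Observability matrix O = [C; CA; CA^2] = [[-1, 0, 2], [11, -8, 4], [15, 28, -50]]
Expanding along the first row, det(O) = (-1)·((-8)·(-50) - 4·28) - 0·(11·(-50) - 4·15) + 2·(11·28 - (-8)·15) = (-1)·288 - 0·(-610) + 2·428 = 568
Since det(O) ≠ 0, rank(O) = 3 and the system is completely observable.

568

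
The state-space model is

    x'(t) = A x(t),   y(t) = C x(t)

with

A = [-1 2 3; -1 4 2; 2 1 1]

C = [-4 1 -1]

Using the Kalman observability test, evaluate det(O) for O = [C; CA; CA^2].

1251

CA = [[1, -5, -11]]
CA^2 = [[-18, -29, -18]]
Observability matrix O = [C; CA; CA^2] = [[-4, 1, -1], [1, -5, -11], [-18, -29, -18]]
Expanding along the first row, det(O) = (-4)·((-5)·(-18) - (-11)·(-29)) - 1·(1·(-18) - (-11)·(-18)) + (-1)·(1·(-29) - (-5)·(-18)) = (-4)·(-229) - 1·(-216) + (-1)·(-119) = 1251
Since det(O) ≠ 0, rank(O) = 3 and the system is completely observable.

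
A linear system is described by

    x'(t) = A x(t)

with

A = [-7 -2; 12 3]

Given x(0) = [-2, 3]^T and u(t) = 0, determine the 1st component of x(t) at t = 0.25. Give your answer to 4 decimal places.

det(sI - A) = s^2 - (tr A)s + det A, with tr A = (-7) + 3 = -4 and det A = (-7)·3 - (-2)·12 = -21 - (-24) = 3.
So p(s) = det(sI - A) = s^2 + 4s + 3.
Factor s^2 + 4s + 3: two numbers with sum -4 and product 3 are -1 and -3, so s^2 + 4s + 3 = (s + 1)(s + 3).
Hence p(s) = (s + 1) (s + 3), with roots -3, -1.
The eigenvalues -3, -1 are distinct and real, so A is diagonalisable and x(t) = e^{At} x(0) = V diag(e^{λ_i t}) V^{-1} x(0), where the columns of V are the eigenvectors.
λ = -3: A - (-3)I = [[-4, -2], [12, 6]]. Row 1 gives (-4)·v1 + (-2)·v2 = 0, so take v_1 = [-1, 2]^T.
λ = -1: A - (-1)I = [[-6, -2], [12, 4]]. Row 1 gives (-6)·v1 + (-2)·v2 = 0, so take v_2 = [1, -3]^T.
V = [v_1 v_2] = [[-1, 1], [2, -3]] has det V = 1, so V^{-1} = adj(V)/det V = [[-3, -1], [-2, -1]].
Modal coordinates z(0) = V^{-1} x(0): (-3)·(-2) + (-1)·3 = 3; (-2)·(-2) + (-1)·3 = 1; so z(0) = [3, 1]^T.
x_1(t) = Σ_i (v_i)_1 · z_i(0) · e^{λ_i t} (row 1 of V times the modal terms).
x_1(0.25) = (-1)·3·e^{-3·0.25} + 1·1·e^{-1·0.25} = (-3)·0.472367 + 1·0.778801 = -0.6383.

-0.6383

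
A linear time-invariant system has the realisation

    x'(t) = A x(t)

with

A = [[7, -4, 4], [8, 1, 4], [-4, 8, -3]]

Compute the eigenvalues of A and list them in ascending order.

det(sI - A) = s^3 - (tr A)s^2 + (M11 + M22 + M33)s - det A, where Mii is the 2×2 principal minor of A obtained by deleting row i and column i.
tr A = 7 + 1 + (-3) = 5; M11 = 1·(-3) - 4·8 = -3 - 32 = -35; M22 = 7·(-3) - 4·(-4) = -21 - (-16) = -5; M33 = 7·1 - (-4)·8 = 7 - (-32) = 39; sum of minors = -1.
det A = 7·(1·(-3) - 4·8) - (-4)·(8·(-3) - 4·(-4)) + 4·(8·8 - 1·(-4)) = 7·(-35) - (-4)·(-8) + 4·68 = -5.
So p(s) = det(sI - A) = s^3 - 5s^2 - s + 5.
Rational-root test: any integer root divides 5. Testing small divisors, s = -1 works: p(-1) = -1 + (-5) + 1 + 5 = 0, so (s + 1) is a factor.
Dividing, p(s) = (s + 1)(s^2 - 6s + 5).
Factor s^2 - 6s + 5: two numbers with sum 6 and product 5 are 5 and 1, so s^2 - 6s + 5 = (s - 5)(s - 1).
Hence p(s) = (s - 5) (s - 1) (s + 1), with roots -1, 1, 5.
At least one eigenvalue has non-negative real part, so the system is not asymptotically stable.

-1, 1, 5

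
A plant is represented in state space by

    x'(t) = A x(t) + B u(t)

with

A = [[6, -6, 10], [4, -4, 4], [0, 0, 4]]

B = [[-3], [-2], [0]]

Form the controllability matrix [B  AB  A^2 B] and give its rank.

1

AB = [[-6], [-4], [0]]
A^2B = [[-12], [-8], [0]]
Controllability matrix C = [B  AB  A^2B] = [[-3, -6, -12], [-2, -4, -8], [0, 0, 0]]
Every column of C is a scalar multiple of column 1 = [-3, -2, 0] (multipliers 1, 2, 4), so the columns span a one-dimensional space.
C ≠ 0, hence rank(C) = 1.
rank(C) = 1 < n = 3, so the pair (A, B) is not completely controllable.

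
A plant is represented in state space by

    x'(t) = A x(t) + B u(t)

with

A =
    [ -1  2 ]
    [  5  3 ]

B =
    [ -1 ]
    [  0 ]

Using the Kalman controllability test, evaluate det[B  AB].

AB = [[1], [-5]]
Controllability matrix C = [B  AB] = [[-1, 1], [0, -5]]
det(C) = (-1)·(-5) - 1·0 = 5 - 0 = 5
Since det(C) ≠ 0, rank(C) = 2 and the system is completely controllable.

5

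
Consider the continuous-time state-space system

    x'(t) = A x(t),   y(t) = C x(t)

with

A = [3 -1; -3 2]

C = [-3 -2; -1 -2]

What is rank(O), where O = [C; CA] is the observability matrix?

CA = [[-3, -1], [3, -3]]
Observability matrix O = [C; CA] = [[-3, -2], [-1, -2], [-3, -1], [3, -3]]
Take the 2×2 submatrix of O formed by rows 1, 2: [[-3, -2], [-1, -2]]. Its determinant is (-3)·(-2) - (-2)·(-1) = 6 - 2 = 4 ≠ 0.
So rank(O) ≥ 2; since O has 2 columns, rank(O) = 2.
rank(O) = 2 = n, so the pair (A, C) is completely observable.

2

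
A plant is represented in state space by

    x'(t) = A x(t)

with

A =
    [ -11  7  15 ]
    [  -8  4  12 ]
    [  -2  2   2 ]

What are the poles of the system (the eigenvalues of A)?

det(sI - A) = s^3 - (tr A)s^2 + (M11 + M22 + M33)s - det A, where Mii is the 2×2 principal minor of A obtained by deleting row i and column i.
tr A = (-11) + 4 + 2 = -5; M11 = 4·2 - 12·2 = 8 - 24 = -16; M22 = (-11)·2 - 15·(-2) = -22 - (-30) = 8; M33 = (-11)·4 - 7·(-8) = -44 - (-56) = 12; sum of minors = 4.
det A = (-11)·(4·2 - 12·2) - 7·((-8)·2 - 12·(-2)) + 15·((-8)·2 - 4·(-2)) = (-11)·(-16) - 7·8 + 15·(-8) = 0.
So p(s) = det(sI - A) = s^3 + 5s^2 + 4s.
The constant term is 0, so p(s) = s(s^2 + 5s + 4).
Factor s^2 + 5s + 4: two numbers with sum -5 and product 4 are -1 and -4, so s^2 + 5s + 4 = (s + 1)(s + 4).
Hence p(s) = s (s + 1) (s + 4), with roots -4, -1, 0.
At least one eigenvalue has non-negative real part, so the system is not asymptotically stable.

-4, -1, 0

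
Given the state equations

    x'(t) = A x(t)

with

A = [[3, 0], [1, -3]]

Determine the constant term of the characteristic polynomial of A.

For a 2×2 matrix, det(sI - A) = s^2 - (tr A)s + det A.
tr A = 0, det A = -9.
So p(s) = s^2 - 9.
The constant term is -9.

-9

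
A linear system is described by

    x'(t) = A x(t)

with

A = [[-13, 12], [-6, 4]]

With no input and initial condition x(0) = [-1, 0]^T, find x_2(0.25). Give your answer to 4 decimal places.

det(sI - A) = s^2 - (tr A)s + det A, with tr A = (-13) + 4 = -9 and det A = (-13)·4 - 12·(-6) = -52 - (-72) = 20.
So p(s) = det(sI - A) = s^2 + 9s + 20.
Factor s^2 + 9s + 20: two numbers with sum -9 and product 20 are -4 and -5, so s^2 + 9s + 20 = (s + 4)(s + 5).
Hence p(s) = (s + 4) (s + 5), with roots -5, -4.
The eigenvalues -5, -4 are distinct and real, so A is diagonalisable and x(t) = e^{At} x(0) = V diag(e^{λ_i t}) V^{-1} x(0), where the columns of V are the eigenvectors.
λ = -5: A - (-5)I = [[-8, 12], [-6, 9]]. Row 1 gives (-8)·v1 + 12·v2 = 0, so take v_1 = [3, 2]^T.
λ = -4: A - (-4)I = [[-9, 12], [-6, 8]]. Row 1 gives (-9)·v1 + 12·v2 = 0, so take v_2 = [-4, -3]^T.
V = [v_1 v_2] = [[3, -4], [2, -3]] has det V = -1, so V^{-1} = adj(V)/det V = [[3, -4], [2, -3]].
Modal coordinates z(0) = V^{-1} x(0): 3·(-1) + (-4)·0 = -3; 2·(-1) + (-3)·0 = -2; so z(0) = [-3, -2]^T.
x_2(t) = Σ_i (v_i)_2 · z_i(0) · e^{λ_i t} (row 2 of V times the modal terms).
x_2(0.25) = 2·(-3)·e^{-5·0.25} + (-3)·(-2)·e^{-4·0.25} = (-6)·0.286505 + 6·0.367879 = 0.4882.

0.4882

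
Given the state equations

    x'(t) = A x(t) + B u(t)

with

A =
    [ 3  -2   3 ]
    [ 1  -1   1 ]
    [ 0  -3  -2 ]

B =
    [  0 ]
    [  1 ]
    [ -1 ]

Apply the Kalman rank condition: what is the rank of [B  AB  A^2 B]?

3

AB = [[-5], [-2], [-1]]
A^2B = [[-14], [-4], [8]]
Controllability matrix C = [B  AB  A^2B] = [[0, -5, -14], [1, -2, -4], [-1, -1, 8]]
det(C) = 0·((-2)·8 - (-4)·(-1)) - (-5)·(1·8 - (-4)·(-1)) + (-14)·(1·(-1) - (-2)·(-1)) = 0·(-20) - (-5)·4 + (-14)·(-3) = 62 ≠ 0, so rank(C) = 3.
rank(C) = 3 = n, so the pair (A, B) is completely controllable.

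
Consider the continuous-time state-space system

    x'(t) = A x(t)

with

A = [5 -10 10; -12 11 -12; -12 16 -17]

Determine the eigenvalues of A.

det(sI - A) = s^3 - (tr A)s^2 + (M11 + M22 + M33)s - det A, where Mii is the 2×2 principal minor of A obtained by deleting row i and column i.
tr A = 5 + 11 + (-17) = -1; M11 = 11·(-17) - (-12)·16 = -187 - (-192) = 5; M22 = 5·(-17) - 10·(-12) = -85 - (-120) = 35; M33 = 5·11 - (-10)·(-12) = 55 - 120 = -65; sum of minors = -25.
det A = 5·(11·(-17) - (-12)·16) - (-10)·((-12)·(-17) - (-12)·(-12)) + 10·((-12)·16 - 11·(-12)) = 5·5 - (-10)·60 + 10·(-60) = 25.
So p(s) = det(sI - A) = s^3 + s^2 - 25s - 25.
Rational-root test: any integer root divides -25. Testing small divisors, s = -1 works: p(-1) = -1 + 1 + 25 + (-25) = 0, so (s + 1) is a factor.
Dividing, p(s) = (s + 1)(s^2 - 25).
Factor s^2 - 25: two numbers with sum 0 and product -25 are 5 and -5, so s^2 - 25 = (s - 5)(s + 5).
Hence p(s) = (s - 5) (s + 1) (s + 5), with roots -5, -1, 5.
At least one eigenvalue has non-negative real part, so the system is not asymptotically stable.

-5, -1, 5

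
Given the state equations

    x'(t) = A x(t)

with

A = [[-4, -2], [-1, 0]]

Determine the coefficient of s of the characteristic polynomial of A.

4

For a 2×2 matrix, det(sI - A) = s^2 - (tr A)s + det A.
tr A = -4, det A = -2.
So p(s) = s^2 + 4s - 2.
The coefficient of s is 4.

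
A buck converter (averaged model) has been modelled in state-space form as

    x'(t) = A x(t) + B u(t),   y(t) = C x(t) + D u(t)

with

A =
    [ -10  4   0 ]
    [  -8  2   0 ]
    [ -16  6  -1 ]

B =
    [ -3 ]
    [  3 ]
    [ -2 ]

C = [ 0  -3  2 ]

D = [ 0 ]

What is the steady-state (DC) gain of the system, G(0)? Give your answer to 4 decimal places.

-11.5000

G(0) = C(-A)^{-1}B + D = -C A^{-1} B + D.
det A = -12, so A^{-1} = (1/-12)·adj(A) = [[1/6, -1/3, 0], [2/3, -5/6, 0], [4/3, 1/3, -1]]
A^{-1} B = [-3/2, -9/2, -1]^T
C A^{-1} B = 23/2
G(0) = D - C A^{-1} B = 0 - (23/2) = -23/2 ≈ -11.5000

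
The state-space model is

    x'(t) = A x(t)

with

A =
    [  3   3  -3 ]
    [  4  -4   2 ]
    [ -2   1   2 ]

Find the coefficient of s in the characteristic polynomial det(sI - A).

-34

Expand det(sI - A) for the 3×3 matrix.
p(s) = s^3 - s^2 - 34s + 54.
(Check: constant term = det(-A) = (-1)^3 det A = 54; coefficient of s^2 = -tr A = -1.)
The coefficient of s is -34.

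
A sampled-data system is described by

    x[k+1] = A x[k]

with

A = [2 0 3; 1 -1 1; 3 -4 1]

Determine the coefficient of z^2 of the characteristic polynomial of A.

-2

Expand det(zI - A) for the 3×3 matrix.
p(z) = z^3 - 2z^2 - 6z - 3.
(Check: constant term = det(-A) = (-1)^3 det A = -3; coefficient of z^2 = -tr A = -2.)
The coefficient of z^2 is -2.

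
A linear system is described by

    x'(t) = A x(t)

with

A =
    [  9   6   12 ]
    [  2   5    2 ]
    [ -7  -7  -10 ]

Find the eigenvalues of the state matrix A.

det(sI - A) = s^3 - (tr A)s^2 + (M11 + M22 + M33)s - det A, where Mii is the 2×2 principal minor of A obtained by deleting row i and column i.
tr A = 9 + 5 + (-10) = 4; M11 = 5·(-10) - 2·(-7) = -50 - (-14) = -36; M22 = 9·(-10) - 12·(-7) = -90 - (-84) = -6; M33 = 9·5 - 6·2 = 45 - 12 = 33; sum of minors = -9.
det A = 9·(5·(-10) - 2·(-7)) - 6·(2·(-10) - 2·(-7)) + 12·(2·(-7) - 5·(-7)) = 9·(-36) - 6·(-6) + 12·21 = -36.
So p(s) = det(sI - A) = s^3 - 4s^2 - 9s + 36.
Rational-root test: any integer root divides 36. Testing small divisors, s = -3 works: p(-3) = -27 + (-36) + 27 + 36 = 0, so (s + 3) is a factor.
Dividing, p(s) = (s + 3)(s^2 - 7s + 12).
Factor s^2 - 7s + 12: two numbers with sum 7 and product 12 are 4 and 3, so s^2 - 7s + 12 = (s - 4)(s - 3).
Hence p(s) = (s - 4) (s - 3) (s + 3), with roots -3, 3, 4.
At least one eigenvalue has non-negative real part, so the system is not asymptotically stable.

-3, 3, 4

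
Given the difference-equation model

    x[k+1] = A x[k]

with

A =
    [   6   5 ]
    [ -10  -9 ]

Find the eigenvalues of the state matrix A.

-4, 1

det(zI - A) = z^2 - (tr A)z + det A, with tr A = 6 + (-9) = -3 and det A = 6·(-9) - 5·(-10) = -54 - (-50) = -4.
So p(z) = det(zI - A) = z^2 + 3z - 4.
Factor z^2 + 3z - 4: two numbers with sum -3 and product -4 are 1 and -4, so z^2 + 3z - 4 = (z - 1)(z + 4).
Hence p(z) = (z - 1) (z + 4), with roots -4, 1.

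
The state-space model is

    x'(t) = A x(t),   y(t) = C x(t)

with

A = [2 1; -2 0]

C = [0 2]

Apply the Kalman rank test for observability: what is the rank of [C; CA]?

CA = [[-4, 0]]
Observability matrix O = [C; CA] = [[0, 2], [-4, 0]]
det(O) = 0·0 - 2·(-4) = 0 - (-8) = 8 ≠ 0, so rank(O) = 2.
rank(O) = 2 = n, so the pair (A, C) is completely observable.

2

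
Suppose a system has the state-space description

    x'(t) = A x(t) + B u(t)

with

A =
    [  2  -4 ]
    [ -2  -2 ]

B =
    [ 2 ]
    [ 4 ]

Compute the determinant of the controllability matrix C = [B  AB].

AB = [[-12], [-12]]
Controllability matrix C = [B  AB] = [[2, -12], [4, -12]]
det(C) = 2·(-12) - (-12)·4 = -24 - (-48) = 24
Since det(C) ≠ 0, rank(C) = 2 and the system is completely controllable.

24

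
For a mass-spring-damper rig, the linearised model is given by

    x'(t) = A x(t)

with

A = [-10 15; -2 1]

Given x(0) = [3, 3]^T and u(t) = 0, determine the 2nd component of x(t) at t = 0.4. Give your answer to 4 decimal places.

1.2047

det(sI - A) = s^2 - (tr A)s + det A, with tr A = (-10) + 1 = -9 and det A = (-10)·1 - 15·(-2) = -10 - (-30) = 20.
So p(s) = det(sI - A) = s^2 + 9s + 20.
Factor s^2 + 9s + 20: two numbers with sum -9 and product 20 are -4 and -5, so s^2 + 9s + 20 = (s + 4)(s + 5).
Hence p(s) = (s + 4) (s + 5), with roots -5, -4.
The eigenvalues -5, -4 are distinct and real, so A is diagonalisable and x(t) = e^{At} x(0) = V diag(e^{λ_i t}) V^{-1} x(0), where the columns of V are the eigenvectors.
λ = -5: A - (-5)I = [[-5, 15], [-2, 6]]. Row 1 gives (-5)·v1 + 15·v2 = 0, so take v_1 = [3, 1]^T.
λ = -4: A - (-4)I = [[-6, 15], [-2, 5]]. Row 1 gives (-6)·v1 + 15·v2 = 0, so take v_2 = [-5, -2]^T.
V = [v_1 v_2] = [[3, -5], [1, -2]] has det V = -1, so V^{-1} = adj(V)/det V = [[2, -5], [1, -3]].
Modal coordinates z(0) = V^{-1} x(0): 2·3 + (-5)·3 = -9; 1·3 + (-3)·3 = -6; so z(0) = [-9, -6]^T.
x_2(t) = Σ_i (v_i)_2 · z_i(0) · e^{λ_i t} (row 2 of V times the modal terms).
x_2(0.4) = 1·(-9)·e^{-5·0.4} + (-2)·(-6)·e^{-4·0.4} = (-9)·0.135335 + 12·0.201897 = 1.2047.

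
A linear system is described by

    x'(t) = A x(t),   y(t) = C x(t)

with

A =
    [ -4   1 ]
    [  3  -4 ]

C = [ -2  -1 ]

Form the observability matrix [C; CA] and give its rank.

2

CA = [[5, 2]]
Observability matrix O = [C; CA] = [[-2, -1], [5, 2]]
det(O) = (-2)·2 - (-1)·5 = -4 - (-5) = 1 ≠ 0, so rank(O) = 2.
rank(O) = 2 = n, so the pair (A, C) is completely observable.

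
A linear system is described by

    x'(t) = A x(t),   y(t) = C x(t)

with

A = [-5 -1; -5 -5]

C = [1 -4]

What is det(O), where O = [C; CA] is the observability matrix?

79

CA = [[15, 19]]
Observability matrix O = [C; CA] = [[1, -4], [15, 19]]
det(O) = 1·19 - (-4)·15 = 19 - (-60) = 79
Since det(O) ≠ 0, rank(O) = 2 and the system is completely observable.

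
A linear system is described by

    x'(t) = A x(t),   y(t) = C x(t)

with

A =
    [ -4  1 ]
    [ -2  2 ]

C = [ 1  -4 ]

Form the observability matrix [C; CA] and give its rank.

2

CA = [[4, -7]]
Observability matrix O = [C; CA] = [[1, -4], [4, -7]]
det(O) = 1·(-7) - (-4)·4 = -7 - (-16) = 9 ≠ 0, so rank(O) = 2.
rank(O) = 2 = n, so the pair (A, C) is completely observable.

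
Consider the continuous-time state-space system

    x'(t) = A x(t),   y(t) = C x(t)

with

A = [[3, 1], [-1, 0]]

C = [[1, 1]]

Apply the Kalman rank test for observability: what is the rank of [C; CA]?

CA = [[2, 1]]
Observability matrix O = [C; CA] = [[1, 1], [2, 1]]
det(O) = 1·1 - 1·2 = 1 - 2 = -1 ≠ 0, so rank(O) = 2.
rank(O) = 2 = n, so the pair (A, C) is completely observable.

2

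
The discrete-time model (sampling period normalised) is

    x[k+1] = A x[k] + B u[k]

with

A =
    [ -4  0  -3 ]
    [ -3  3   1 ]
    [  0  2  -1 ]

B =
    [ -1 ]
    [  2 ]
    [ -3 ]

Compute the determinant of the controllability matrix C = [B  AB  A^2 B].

-2048

AB = [[13], [6], [7]]
A^2B = [[-73], [-14], [5]]
Controllability matrix C = [B  AB  A^2B] = [[-1, 13, -73], [2, 6, -14], [-3, 7, 5]]
Expanding along the first row, det(C) = (-1)·(6·5 - (-14)·7) - 13·(2·5 - (-14)·(-3)) + (-73)·(2·7 - 6·(-3)) = (-1)·128 - 13·(-32) + (-73)·32 = -2048
Since det(C) ≠ 0, rank(C) = 3 and the system is completely controllable.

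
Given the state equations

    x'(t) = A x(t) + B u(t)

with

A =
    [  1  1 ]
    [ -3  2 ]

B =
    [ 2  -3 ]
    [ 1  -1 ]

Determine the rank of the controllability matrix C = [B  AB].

AB = [[3, -4], [-4, 7]]
Controllability matrix C = [B  AB] = [[2, -3, 3, -4], [1, -1, -4, 7]]
Take the 2×2 submatrix of C formed by columns 1, 2: [[2, -3], [1, -1]]. Its determinant is 2·(-1) - (-3)·1 = -2 - (-3) = 1 ≠ 0.
So rank(C) ≥ 2; since C has 2 rows, rank(C) = 2.
rank(C) = 2 = n, so the pair (A, B) is completely controllable.

2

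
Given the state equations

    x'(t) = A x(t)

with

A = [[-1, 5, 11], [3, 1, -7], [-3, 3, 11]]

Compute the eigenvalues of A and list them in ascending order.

2, 4, 5

det(sI - A) = s^3 - (tr A)s^2 + (M11 + M22 + M33)s - det A, where Mii is the 2×2 principal minor of A obtained by deleting row i and column i.
tr A = (-1) + 1 + 11 = 11; M11 = 1·11 - (-7)·3 = 11 - (-21) = 32; M22 = (-1)·11 - 11·(-3) = -11 - (-33) = 22; M33 = (-1)·1 - 5·3 = -1 - 15 = -16; sum of minors = 38.
det A = (-1)·(1·11 - (-7)·3) - 5·(3·11 - (-7)·(-3)) + 11·(3·3 - 1·(-3)) = (-1)·32 - 5·12 + 11·12 = 40.
So p(s) = det(sI - A) = s^3 - 11s^2 + 38s - 40.
Rational-root test: any integer root divides -40. Testing small divisors, s = 2 works: p(2) = 8 + (-44) + 76 + (-40) = 0, so (s - 2) is a factor.
Dividing, p(s) = (s - 2)(s^2 - 9s + 20).
Factor s^2 - 9s + 20: two numbers with sum 9 and product 20 are 5 and 4, so s^2 - 9s + 20 = (s - 5)(s - 4).
Hence p(s) = (s - 5) (s - 4) (s - 2), with roots 2, 4, 5.
At least one eigenvalue has non-negative real part, so the system is not asymptotically stable.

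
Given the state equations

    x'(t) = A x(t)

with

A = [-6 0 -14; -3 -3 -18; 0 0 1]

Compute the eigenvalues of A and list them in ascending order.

-6, -3, 1

det(sI - A) = s^3 - (tr A)s^2 + (M11 + M22 + M33)s - det A, where Mii is the 2×2 principal minor of A obtained by deleting row i and column i.
tr A = (-6) + (-3) + 1 = -8; M11 = (-3)·1 - (-18)·0 = -3 - 0 = -3; M22 = (-6)·1 - (-14)·0 = -6 - 0 = -6; M33 = (-6)·(-3) - 0·(-3) = 18 - 0 = 18; sum of minors = 9.
det A = (-6)·((-3)·1 - (-18)·0) - 0·((-3)·1 - (-18)·0) + (-14)·((-3)·0 - (-3)·0) = (-6)·(-3) - 0·(-3) + (-14)·0 = 18.
So p(s) = det(sI - A) = s^3 + 8s^2 + 9s - 18.
Rational-root test: any integer root divides -18. Testing small divisors, s = 1 works: p(1) = 1 + 8 + 9 + (-18) = 0, so (s - 1) is a factor.
Dividing, p(s) = (s - 1)(s^2 + 9s + 18).
Factor s^2 + 9s + 18: two numbers with sum -9 and product 18 are -3 and -6, so s^2 + 9s + 18 = (s + 3)(s + 6).
Hence p(s) = (s - 1) (s + 3) (s + 6), with roots -6, -3, 1.
At least one eigenvalue has non-negative real part, so the system is not asymptotically stable.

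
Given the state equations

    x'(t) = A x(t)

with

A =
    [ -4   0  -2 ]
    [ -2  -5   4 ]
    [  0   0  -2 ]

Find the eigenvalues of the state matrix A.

-5, -4, -2

det(sI - A) = s^3 - (tr A)s^2 + (M11 + M22 + M33)s - det A, where Mii is the 2×2 principal minor of A obtained by deleting row i and column i.
tr A = (-4) + (-5) + (-2) = -11; M11 = (-5)·(-2) - 4·0 = 10 - 0 = 10; M22 = (-4)·(-2) - (-2)·0 = 8 - 0 = 8; M33 = (-4)·(-5) - 0·(-2) = 20 - 0 = 20; sum of minors = 38.
det A = (-4)·((-5)·(-2) - 4·0) - 0·((-2)·(-2) - 4·0) + (-2)·((-2)·0 - (-5)·0) = (-4)·10 - 0·4 + (-2)·0 = -40.
So p(s) = det(sI - A) = s^3 + 11s^2 + 38s + 40.
Rational-root test: any integer root divides 40. Testing small divisors, s = -2 works: p(-2) = -8 + 44 + (-76) + 40 = 0, so (s + 2) is a factor.
Dividing, p(s) = (s + 2)(s^2 + 9s + 20).
Factor s^2 + 9s + 20: two numbers with sum -9 and product 20 are -4 and -5, so s^2 + 9s + 20 = (s + 4)(s + 5).
Hence p(s) = (s + 2) (s + 4) (s + 5), with roots -5, -4, -2.
All eigenvalues have negative real part, so the system is asymptotically stable.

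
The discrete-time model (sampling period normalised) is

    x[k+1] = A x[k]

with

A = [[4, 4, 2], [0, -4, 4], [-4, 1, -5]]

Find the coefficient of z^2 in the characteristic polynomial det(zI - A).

5

Expand det(zI - A) for the 3×3 matrix.
p(z) = z^3 + 5z^2 - 12z + 32.
(Check: constant term = det(-A) = (-1)^3 det A = 32; coefficient of z^2 = -tr A = 5.)
The coefficient of z^2 is 5.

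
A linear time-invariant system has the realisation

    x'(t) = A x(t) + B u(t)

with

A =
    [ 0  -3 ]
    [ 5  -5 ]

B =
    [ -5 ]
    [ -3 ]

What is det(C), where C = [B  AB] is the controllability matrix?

AB = [[9], [-10]]
Controllability matrix C = [B  AB] = [[-5, 9], [-3, -10]]
det(C) = (-5)·(-10) - 9·(-3) = 50 - (-27) = 77
Since det(C) ≠ 0, rank(C) = 2 and the system is completely controllable.

77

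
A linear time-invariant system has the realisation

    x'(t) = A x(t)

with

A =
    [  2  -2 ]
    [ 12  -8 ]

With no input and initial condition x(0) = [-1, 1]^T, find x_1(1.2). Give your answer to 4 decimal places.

-0.3382

det(sI - A) = s^2 - (tr A)s + det A, with tr A = 2 + (-8) = -6 and det A = 2·(-8) - (-2)·12 = -16 - (-24) = 8.
So p(s) = det(sI - A) = s^2 + 6s + 8.
Factor s^2 + 6s + 8: two numbers with sum -6 and product 8 are -2 and -4, so s^2 + 6s + 8 = (s + 2)(s + 4).
Hence p(s) = (s + 2) (s + 4), with roots -4, -2.
The eigenvalues -4, -2 are distinct and real, so A is diagonalisable and x(t) = e^{At} x(0) = V diag(e^{λ_i t}) V^{-1} x(0), where the columns of V are the eigenvectors.
λ = -4: A - (-4)I = [[6, -2], [12, -4]]. Row 1 gives 6·v1 + (-2)·v2 = 0, so take v_1 = [1, 3]^T.
λ = -2: A - (-2)I = [[4, -2], [12, -6]]. Row 1 gives 4·v1 + (-2)·v2 = 0, so take v_2 = [1, 2]^T.
V = [v_1 v_2] = [[1, 1], [3, 2]] has det V = -1, so V^{-1} = adj(V)/det V = [[-2, 1], [3, -1]].
Modal coordinates z(0) = V^{-1} x(0): (-2)·(-1) + 1·1 = 3; 3·(-1) + (-1)·1 = -4; so z(0) = [3, -4]^T.
x_1(t) = Σ_i (v_i)_1 · z_i(0) · e^{λ_i t} (row 1 of V times the modal terms).
x_1(1.2) = 1·3·e^{-4·1.2} + 1·(-4)·e^{-2·1.2} = 3·0.008230 + (-4)·0.090718 = -0.3382.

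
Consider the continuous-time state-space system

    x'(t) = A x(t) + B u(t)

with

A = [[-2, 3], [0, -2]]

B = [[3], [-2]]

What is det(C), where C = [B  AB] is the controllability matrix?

-12

AB = [[-12], [4]]
Controllability matrix C = [B  AB] = [[3, -12], [-2, 4]]
det(C) = 3·4 - (-12)·(-2) = 12 - 24 = -12
Since det(C) ≠ 0, rank(C) = 2 and the system is completely controllable.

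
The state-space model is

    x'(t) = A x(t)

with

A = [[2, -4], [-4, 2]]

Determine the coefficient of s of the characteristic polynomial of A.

For a 2×2 matrix, det(sI - A) = s^2 - (tr A)s + det A.
tr A = 4, det A = -12.
So p(s) = s^2 - 4s - 12.
The coefficient of s is -4.

-4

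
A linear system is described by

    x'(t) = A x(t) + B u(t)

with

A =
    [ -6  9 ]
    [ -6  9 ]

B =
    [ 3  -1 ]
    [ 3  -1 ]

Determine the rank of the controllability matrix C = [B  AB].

1

AB = [[9, -3], [9, -3]]
Controllability matrix C = [B  AB] = [[3, -1, 9, -3], [3, -1, 9, -3]]
Every column of C is a scalar multiple of column 1 = [3, 3] (multipliers 1, -1/3, 3, -1), so the columns span a one-dimensional space.
C ≠ 0, hence rank(C) = 1.
rank(C) = 1 < n = 2, so the pair (A, B) is not completely controllable.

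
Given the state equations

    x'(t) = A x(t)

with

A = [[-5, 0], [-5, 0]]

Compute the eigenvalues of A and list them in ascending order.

det(sI - A) = s^2 - (tr A)s + det A, with tr A = (-5) + 0 = -5 and det A = (-5)·0 - 0·(-5) = 0 - 0 = 0.
So p(s) = det(sI - A) = s^2 + 5s.
Factor s^2 + 5s: two numbers with sum -5 and product 0 are 0 and -5, so s^2 + 5s = s(s + 5).
Hence p(s) = s (s + 5), with roots -5, 0.
At least one eigenvalue has non-negative real part, so the system is not asymptotically stable.

-5, 0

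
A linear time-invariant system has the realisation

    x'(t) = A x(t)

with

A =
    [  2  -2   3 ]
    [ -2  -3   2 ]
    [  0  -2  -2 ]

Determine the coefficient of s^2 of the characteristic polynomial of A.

Expand det(sI - A) for the 3×3 matrix.
p(s) = s^3 + 3s^2 - 4s - 40.
(Check: constant term = det(-A) = (-1)^3 det A = -40; coefficient of s^2 = -tr A = 3.)
The coefficient of s^2 is 3.

3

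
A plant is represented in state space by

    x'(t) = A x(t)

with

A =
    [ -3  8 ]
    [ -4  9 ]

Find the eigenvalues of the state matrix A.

1, 5

det(sI - A) = s^2 - (tr A)s + det A, with tr A = (-3) + 9 = 6 and det A = (-3)·9 - 8·(-4) = -27 - (-32) = 5.
So p(s) = det(sI - A) = s^2 - 6s + 5.
Factor s^2 - 6s + 5: two numbers with sum 6 and product 5 are 5 and 1, so s^2 - 6s + 5 = (s - 5)(s - 1).
Hence p(s) = (s - 5) (s - 1), with roots 1, 5.
At least one eigenvalue has non-negative real part, so the system is not asymptotically stable.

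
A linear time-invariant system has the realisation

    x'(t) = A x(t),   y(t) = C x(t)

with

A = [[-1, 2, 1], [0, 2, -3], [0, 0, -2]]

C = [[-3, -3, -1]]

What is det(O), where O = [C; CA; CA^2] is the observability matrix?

765

CA = [[3, -12, 8]]
CA^2 = [[-3, -18, 23]]
Observability matrix O = [C; CA; CA^2] = [[-3, -3, -1], [3, -12, 8], [-3, -18, 23]]
Expanding along the first row, det(O) = (-3)·((-12)·23 - 8·(-18)) - (-3)·(3·23 - 8·(-3)) + (-1)·(3·(-18) - (-12)·(-3)) = (-3)·(-132) - (-3)·93 + (-1)·(-90) = 765
Since det(O) ≠ 0, rank(O) = 3 and the system is completely observable.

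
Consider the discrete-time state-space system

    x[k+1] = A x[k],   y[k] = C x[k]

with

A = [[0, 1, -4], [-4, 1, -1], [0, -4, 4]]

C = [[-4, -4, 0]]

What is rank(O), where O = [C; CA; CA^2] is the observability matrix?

3

CA = [[16, -8, 20]]
CA^2 = [[32, -72, 24]]
Observability matrix O = [C; CA; CA^2] = [[-4, -4, 0], [16, -8, 20], [32, -72, 24]]
det(O) = (-4)·((-8)·24 - 20·(-72)) - (-4)·(16·24 - 20·32) + 0·(16·(-72) - (-8)·32) = (-4)·1248 - (-4)·(-256) + 0·(-896) = -6016 ≠ 0, so rank(O) = 3.
rank(O) = 3 = n, so the pair (A, C) is completely observable.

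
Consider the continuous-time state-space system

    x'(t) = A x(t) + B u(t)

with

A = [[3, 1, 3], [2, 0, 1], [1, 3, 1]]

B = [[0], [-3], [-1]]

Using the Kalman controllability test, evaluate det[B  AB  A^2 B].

-1211

AB = [[-6], [-1], [-10]]
A^2B = [[-49], [-22], [-19]]
Controllability matrix C = [B  AB  A^2B] = [[0, -6, -49], [-3, -1, -22], [-1, -10, -19]]
Expanding along the first row, det(C) = 0·((-1)·(-19) - (-22)·(-10)) - (-6)·((-3)·(-19) - (-22)·(-1)) + (-49)·((-3)·(-10) - (-1)·(-1)) = 0·(-201) - (-6)·35 + (-49)·29 = -1211
Since det(C) ≠ 0, rank(C) = 3 and the system is completely controllable.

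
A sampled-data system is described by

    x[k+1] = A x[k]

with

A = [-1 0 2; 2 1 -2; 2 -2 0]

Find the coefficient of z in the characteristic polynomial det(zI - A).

-9

Expand det(zI - A) for the 3×3 matrix.
p(z) = z^3 - 9z + 8.
(Check: constant term = det(-A) = (-1)^3 det A = 8; coefficient of z^2 = -tr A = 0.)
The coefficient of z is -9.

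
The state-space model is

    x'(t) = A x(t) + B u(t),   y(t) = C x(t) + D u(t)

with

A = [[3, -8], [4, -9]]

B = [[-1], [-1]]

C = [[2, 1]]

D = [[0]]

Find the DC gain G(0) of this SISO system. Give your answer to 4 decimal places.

-0.6000

G(0) = C(-A)^{-1}B + D = -C A^{-1} B + D.
det A = 5, so A^{-1} = (1/5)·adj(A) = [[-9/5, 8/5], [-4/5, 3/5]]
A^{-1} B = [1/5, 1/5]^T
C A^{-1} B = 3/5
G(0) = D - C A^{-1} B = 0 - (3/5) = -3/5 ≈ -0.6000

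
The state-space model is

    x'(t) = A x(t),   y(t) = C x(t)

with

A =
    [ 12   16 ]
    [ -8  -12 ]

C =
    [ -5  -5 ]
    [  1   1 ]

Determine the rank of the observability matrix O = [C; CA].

CA = [[-20, -20], [4, 4]]
Observability matrix O = [C; CA] = [[-5, -5], [1, 1], [-20, -20], [4, 4]]
Every row of O is a scalar multiple of row 1 = [-5, -5] (multipliers 1, -1/5, 4, -4/5), so the rows span a one-dimensional space.
O ≠ 0, hence rank(O) = 1.
rank(O) = 1 < n = 2, so the pair (A, C) is not completely observable.

1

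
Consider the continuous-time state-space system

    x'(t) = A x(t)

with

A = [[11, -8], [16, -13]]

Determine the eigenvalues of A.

-5, 3

det(sI - A) = s^2 - (tr A)s + det A, with tr A = 11 + (-13) = -2 and det A = 11·(-13) - (-8)·16 = -143 - (-128) = -15.
So p(s) = det(sI - A) = s^2 + 2s - 15.
Factor s^2 + 2s - 15: two numbers with sum -2 and product -15 are 3 and -5, so s^2 + 2s - 15 = (s - 3)(s + 5).
Hence p(s) = (s - 3) (s + 5), with roots -5, 3.
At least one eigenvalue has non-negative real part, so the system is not asymptotically stable.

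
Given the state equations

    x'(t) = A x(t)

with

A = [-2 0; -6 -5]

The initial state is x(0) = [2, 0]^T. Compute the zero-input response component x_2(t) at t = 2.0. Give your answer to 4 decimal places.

det(sI - A) = s^2 - (tr A)s + det A, with tr A = (-2) + (-5) = -7 and det A = (-2)·(-5) - 0·(-6) = 10 - 0 = 10.
So p(s) = det(sI - A) = s^2 + 7s + 10.
Factor s^2 + 7s + 10: two numbers with sum -7 and product 10 are -2 and -5, so s^2 + 7s + 10 = (s + 2)(s + 5).
Hence p(s) = (s + 2) (s + 5), with roots -5, -2.
The eigenvalues -5, -2 are distinct and real, so A is diagonalisable and x(t) = e^{At} x(0) = V diag(e^{λ_i t}) V^{-1} x(0), where the columns of V are the eigenvectors.
λ = -5: A - (-5)I = [[3, 0], [-6, 0]]. Row 1 gives 3·v1 + 0·v2 = 0, so take v_1 = [0, 1]^T.
λ = -2: A - (-2)I = [[0, 0], [-6, -3]]. Row 2 gives (-6)·v1 + (-3)·v2 = 0, so take v_2 = [1, -2]^T.
V = [v_1 v_2] = [[0, 1], [1, -2]] has det V = -1, so V^{-1} = adj(V)/det V = [[2, 1], [1, 0]].
Modal coordinates z(0) = V^{-1} x(0): 2·2 + 1·0 = 4; 1·2 + 0·0 = 2; so z(0) = [4, 2]^T.
x_2(t) = Σ_i (v_i)_2 · z_i(0) · e^{λ_i t} (row 2 of V times the modal terms).
x_2(2.0) = 1·4·e^{-5·2.0} + (-2)·2·e^{-2·2.0} = 4·0.000045 + (-4)·0.018316 = -0.0731.

-0.0731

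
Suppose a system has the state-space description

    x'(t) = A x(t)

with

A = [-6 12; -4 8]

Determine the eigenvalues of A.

det(sI - A) = s^2 - (tr A)s + det A, with tr A = (-6) + 8 = 2 and det A = (-6)·8 - 12·(-4) = -48 - (-48) = 0.
So p(s) = det(sI - A) = s^2 - 2s.
Factor s^2 - 2s: two numbers with sum 2 and product 0 are 2 and 0, so s^2 - 2s = s(s - 2).
Hence p(s) = s (s - 2), with roots 0, 2.
At least one eigenvalue has non-negative real part, so the system is not asymptotically stable.

0, 2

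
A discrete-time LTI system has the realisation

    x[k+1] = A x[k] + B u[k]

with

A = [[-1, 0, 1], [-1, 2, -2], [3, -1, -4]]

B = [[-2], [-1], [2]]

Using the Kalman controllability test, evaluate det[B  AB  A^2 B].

AB = [[4], [-4], [-13]]
A^2B = [[-17], [14], [68]]
Controllability matrix C = [B  AB  A^2B] = [[-2, 4, -17], [-1, -4, 14], [2, -13, 68]]
Expanding along the first row, det(C) = (-2)·((-4)·68 - 14·(-13)) - 4·((-1)·68 - 14·2) + (-17)·((-1)·(-13) - (-4)·2) = (-2)·(-90) - 4·(-96) + (-17)·21 = 207
Since det(C) ≠ 0, rank(C) = 3 and the system is completely controllable.

207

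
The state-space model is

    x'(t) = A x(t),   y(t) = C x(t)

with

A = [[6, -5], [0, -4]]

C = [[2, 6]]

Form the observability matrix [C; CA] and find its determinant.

-140

CA = [[12, -34]]
Observability matrix O = [C; CA] = [[2, 6], [12, -34]]
det(O) = 2·(-34) - 6·12 = -68 - 72 = -140
Since det(O) ≠ 0, rank(O) = 2 and the system is completely observable.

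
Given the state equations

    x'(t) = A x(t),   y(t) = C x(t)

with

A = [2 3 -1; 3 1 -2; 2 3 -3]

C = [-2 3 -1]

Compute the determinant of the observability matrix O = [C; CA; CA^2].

CA = [[3, -6, -1]]
CA^2 = [[-14, 0, 12]]
Observability matrix O = [C; CA; CA^2] = [[-2, 3, -1], [3, -6, -1], [-14, 0, 12]]
Expanding along the first row, det(O) = (-2)·((-6)·12 - (-1)·0) - 3·(3·12 - (-1)·(-14)) + (-1)·(3·0 - (-6)·(-14)) = (-2)·(-72) - 3·22 + (-1)·(-84) = 162
Since det(O) ≠ 0, rank(O) = 3 and the system is completely observable.

162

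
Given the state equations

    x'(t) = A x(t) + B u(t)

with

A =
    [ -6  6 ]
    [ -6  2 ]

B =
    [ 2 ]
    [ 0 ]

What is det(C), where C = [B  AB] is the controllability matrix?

AB = [[-12], [-12]]
Controllability matrix C = [B  AB] = [[2, -12], [0, -12]]
det(C) = 2·(-12) - (-12)·0 = -24 - 0 = -24
Since det(C) ≠ 0, rank(C) = 2 and the system is completely controllable.

-24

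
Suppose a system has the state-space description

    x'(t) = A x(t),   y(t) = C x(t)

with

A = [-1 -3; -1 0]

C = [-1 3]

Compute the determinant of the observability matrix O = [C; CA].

CA = [[-2, 3]]
Observability matrix O = [C; CA] = [[-1, 3], [-2, 3]]
det(O) = (-1)·3 - 3·(-2) = -3 - (-6) = 3
Since det(O) ≠ 0, rank(O) = 2 and the system is completely observable.

3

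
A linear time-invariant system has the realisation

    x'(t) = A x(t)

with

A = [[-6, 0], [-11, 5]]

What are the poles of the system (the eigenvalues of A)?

-6, 5

det(sI - A) = s^2 - (tr A)s + det A, with tr A = (-6) + 5 = -1 and det A = (-6)·5 - 0·(-11) = -30 - 0 = -30.
So p(s) = det(sI - A) = s^2 + s - 30.
Factor s^2 + s - 30: two numbers with sum -1 and product -30 are 5 and -6, so s^2 + s - 30 = (s - 5)(s + 6).
Hence p(s) = (s - 5) (s + 6), with roots -6, 5.
At least one eigenvalue has non-negative real part, so the system is not asymptotically stable.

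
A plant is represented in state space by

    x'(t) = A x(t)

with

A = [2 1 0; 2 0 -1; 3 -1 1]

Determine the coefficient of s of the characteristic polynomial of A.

Expand det(sI - A) for the 3×3 matrix.
p(s) = s^3 - 3s^2 - s + 7.
(Check: constant term = det(-A) = (-1)^3 det A = 7; coefficient of s^2 = -tr A = -3.)
The coefficient of s is -1.

-1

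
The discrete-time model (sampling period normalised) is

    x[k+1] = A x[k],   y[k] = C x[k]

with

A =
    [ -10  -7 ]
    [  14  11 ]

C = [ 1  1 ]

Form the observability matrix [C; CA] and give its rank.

1

CA = [[4, 4]]
Observability matrix O = [C; CA] = [[1, 1], [4, 4]]
Every row of O is a scalar multiple of row 1 = [1, 1] (multipliers 1, 4), so the rows span a one-dimensional space.
O ≠ 0, hence rank(O) = 1.
rank(O) = 1 < n = 2, so the pair (A, C) is not completely observable.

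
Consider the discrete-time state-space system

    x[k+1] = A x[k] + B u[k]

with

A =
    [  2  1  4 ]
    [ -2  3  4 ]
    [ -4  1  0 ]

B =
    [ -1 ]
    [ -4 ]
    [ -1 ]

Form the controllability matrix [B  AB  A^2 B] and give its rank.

AB = [[-10], [-14], [0]]
A^2B = [[-34], [-22], [26]]
Controllability matrix C = [B  AB  A^2B] = [[-1, -10, -34], [-4, -14, -22], [-1, 0, 26]]
det(C) = (-1)·((-14)·26 - (-22)·0) - (-10)·((-4)·26 - (-22)·(-1)) + (-34)·((-4)·0 - (-14)·(-1)) = (-1)·(-364) - (-10)·(-126) + (-34)·(-14) = -420 ≠ 0, so rank(C) = 3.
rank(C) = 3 = n, so the pair (A, B) is completely controllable.

3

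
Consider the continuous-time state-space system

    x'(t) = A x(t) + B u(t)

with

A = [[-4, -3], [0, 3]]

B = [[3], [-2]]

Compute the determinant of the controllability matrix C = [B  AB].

AB = [[-6], [-6]]
Controllability matrix C = [B  AB] = [[3, -6], [-2, -6]]
det(C) = 3·(-6) - (-6)·(-2) = -18 - 12 = -30
Since det(C) ≠ 0, rank(C) = 2 and the system is completely controllable.

-30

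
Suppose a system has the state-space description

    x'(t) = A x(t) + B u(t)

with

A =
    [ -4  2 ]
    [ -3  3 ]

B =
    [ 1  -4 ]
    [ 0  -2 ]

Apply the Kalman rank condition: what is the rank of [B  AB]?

AB = [[-4, 12], [-3, 6]]
Controllability matrix C = [B  AB] = [[1, -4, -4, 12], [0, -2, -3, 6]]
Take the 2×2 submatrix of C formed by columns 1, 2: [[1, -4], [0, -2]]. Its determinant is 1·(-2) - (-4)·0 = -2 - 0 = -2 ≠ 0.
So rank(C) ≥ 2; since C has 2 rows, rank(C) = 2.
rank(C) = 2 = n, so the pair (A, B) is completely controllable.

2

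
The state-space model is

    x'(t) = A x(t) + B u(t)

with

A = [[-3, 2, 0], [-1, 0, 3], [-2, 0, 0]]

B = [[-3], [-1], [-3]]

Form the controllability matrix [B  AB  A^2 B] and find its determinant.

AB = [[7], [-6], [6]]
A^2B = [[-33], [11], [-14]]
Controllability matrix C = [B  AB  A^2B] = [[-3, 7, -33], [-1, -6, 11], [-3, 6, -14]]
Expanding along the first row, det(C) = (-3)·((-6)·(-14) - 11·6) - 7·((-1)·(-14) - 11·(-3)) + (-33)·((-1)·6 - (-6)·(-3)) = (-3)·18 - 7·47 + (-33)·(-24) = 409
Since det(C) ≠ 0, rank(C) = 3 and the system is completely controllable.

409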